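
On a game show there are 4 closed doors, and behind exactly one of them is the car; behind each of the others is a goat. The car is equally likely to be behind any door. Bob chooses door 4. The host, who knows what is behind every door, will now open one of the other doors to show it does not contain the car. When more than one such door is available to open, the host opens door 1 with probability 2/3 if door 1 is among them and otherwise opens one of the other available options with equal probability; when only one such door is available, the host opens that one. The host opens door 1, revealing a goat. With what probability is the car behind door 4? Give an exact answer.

Consider each possible location of the car in turn.
If it is behind door 1 (prior 1/4): the host opened door 1, so this case is ruled out; weight (1/4)·0 = 0.
If it is behind any of doors 2, 3, and 4 (prior 1/4 each): door 1 is available, opened with probability 2/3; weight (1/4)·(2/3) = 1/6 each.
The weights sum to 1/2.
So P(the car behind door 4 | the host opened door 1) = (1/6) / (1/2) = 1/3.

1/3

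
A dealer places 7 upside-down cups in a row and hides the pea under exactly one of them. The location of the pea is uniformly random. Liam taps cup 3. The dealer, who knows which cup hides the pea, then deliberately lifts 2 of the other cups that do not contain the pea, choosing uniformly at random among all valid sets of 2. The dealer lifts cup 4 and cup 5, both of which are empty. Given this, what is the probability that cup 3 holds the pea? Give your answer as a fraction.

1/7

Apply Bayes' rule, conditioning on where the pea actually is.
If it is under any of cups 1, 2, 6, and 7 (prior 1/7 each): the dealer has 10 equally likely choices, so probability 1/10; weight (1/7)·(1/10) = 1/70 each.
If it is under cup 3 (prior 1/7): the dealer has 15 equally likely choices, so probability 1/15; weight (1/7)·(1/15) = 1/105.
If it is under either of cups 4 and 5 (prior 1/7 each): that cup was opened and seen not to hold the prize — ruled out; weight (1/7)·0 = 0 each.
The weights sum to 1/15.
So P(the pea under cup 3 | the dealer opened cup 4 and cup 5) = (1/105) / (1/15) = 1/7.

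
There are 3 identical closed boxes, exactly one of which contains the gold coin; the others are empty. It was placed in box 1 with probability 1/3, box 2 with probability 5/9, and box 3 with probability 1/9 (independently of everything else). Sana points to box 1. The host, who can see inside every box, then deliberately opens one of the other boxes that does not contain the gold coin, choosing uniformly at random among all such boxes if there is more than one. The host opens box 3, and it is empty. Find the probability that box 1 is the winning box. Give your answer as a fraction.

Consider each possible location of the gold coin in turn.
If it is in box 1 (prior 1/3): the host has 2 equally likely choices, so probability 1/2; weight (1/3)·(1/2) = 1/6.
If it is in box 2 (prior 5/9): the host has no choice, probability 1; weight (5/9)·1 = 5/9.
If it is in box 3 (prior 1/9): the host opened box 3, so this case is ruled out; weight (1/9)·0 = 0.
The weights sum to 13/18.
So P(the gold coin in box 1 | the host opened box 3) = (1/6) / (13/18) = 3/13.

3/13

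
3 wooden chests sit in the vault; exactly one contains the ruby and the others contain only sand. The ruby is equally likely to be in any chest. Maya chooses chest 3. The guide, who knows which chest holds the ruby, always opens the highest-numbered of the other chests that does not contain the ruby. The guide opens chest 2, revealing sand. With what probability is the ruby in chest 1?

Condition on the true location of the ruby.
If it is in either of chests 1 and 3 (prior 1/3 each): chest 2 is the highest-numbered option available, probability 1; weight (1/3)·1 = 1/3 each.
If it is in chest 2 (prior 1/3): the guide opened chest 2, so this case is ruled out; weight (1/3)·0 = 0.
The weights sum to 2/3.
So P(the ruby in chest 1 | the guide opened chest 2) = (1/3) / (2/3) = 1/2.

1/2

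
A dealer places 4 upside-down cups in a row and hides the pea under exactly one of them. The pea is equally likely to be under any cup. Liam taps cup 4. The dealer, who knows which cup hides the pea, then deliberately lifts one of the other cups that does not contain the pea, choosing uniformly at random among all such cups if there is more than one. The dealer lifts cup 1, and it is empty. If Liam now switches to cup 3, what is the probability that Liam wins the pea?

3/8

Consider each possible location of the pea in turn.
If it is under cup 1 (prior 1/4): the dealer opened cup 1, so this case is ruled out; weight (1/4)·0 = 0.
If it is under either of cups 2 and 3 (prior 1/4 each): the dealer has 2 equally likely choices, so probability 1/2; weight (1/4)·(1/2) = 1/8 each.
If it is under cup 4 (prior 1/4): the dealer has 3 equally likely choices, so probability 1/3; weight (1/4)·(1/3) = 1/12.
The weights sum to 1/3.
So P(the pea under cup 3 | the dealer opened cup 1) = (1/8) / (1/3) = 3/8.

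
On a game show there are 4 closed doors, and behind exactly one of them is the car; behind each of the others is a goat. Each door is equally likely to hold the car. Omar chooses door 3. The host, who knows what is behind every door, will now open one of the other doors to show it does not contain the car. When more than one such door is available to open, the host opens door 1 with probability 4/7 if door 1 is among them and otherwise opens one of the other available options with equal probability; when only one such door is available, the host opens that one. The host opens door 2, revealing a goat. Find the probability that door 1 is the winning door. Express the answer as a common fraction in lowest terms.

7/16

Condition on the true location of the car.
If it is behind door 1 (prior 1/4): door 1 holds the prize so is unavailable; the host chooses uniformly among the 2 others, probability 1/2; weight (1/4)·(1/2) = 1/8.
If it is behind door 2 (prior 1/4): the host opened door 2, so this case is ruled out; weight (1/4)·0 = 0.
If it is behind door 3 (prior 1/4): door 1 is available but not opened; door 2 gets probability (1 − 4/7)/2 = 3/14; weight (1/4)·(3/14) = 3/56.
If it is behind door 4 (prior 1/4): door 1 is available but not opened, probability 3/7; weight (1/4)·(3/7) = 3/28.
The weights sum to 2/7.
So P(the car behind door 1 | the host opened door 2) = (1/8) / (2/7) = 7/16.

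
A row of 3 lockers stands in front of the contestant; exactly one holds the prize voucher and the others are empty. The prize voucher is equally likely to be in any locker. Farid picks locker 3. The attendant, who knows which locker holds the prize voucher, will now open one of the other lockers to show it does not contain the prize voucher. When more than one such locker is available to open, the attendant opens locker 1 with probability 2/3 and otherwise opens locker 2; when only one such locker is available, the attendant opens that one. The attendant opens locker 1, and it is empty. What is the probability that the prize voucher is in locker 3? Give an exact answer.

Condition on the true location of the prize voucher.
If it is in locker 1 (prior 1/3): the attendant opened locker 1, so this case is ruled out; weight (1/3)·0 = 0.
If it is in locker 2 (prior 1/3): only locker 1 is available, probability 1; weight (1/3)·1 = 1/3.
If it is in locker 3 (prior 1/3): locker 1 is available, opened with probability 2/3; weight (1/3)·(2/3) = 2/9.
The weights sum to 5/9.
So P(the prize voucher in locker 3 | the attendant opened locker 1) = (2/9) / (5/9) = 2/5.

2/5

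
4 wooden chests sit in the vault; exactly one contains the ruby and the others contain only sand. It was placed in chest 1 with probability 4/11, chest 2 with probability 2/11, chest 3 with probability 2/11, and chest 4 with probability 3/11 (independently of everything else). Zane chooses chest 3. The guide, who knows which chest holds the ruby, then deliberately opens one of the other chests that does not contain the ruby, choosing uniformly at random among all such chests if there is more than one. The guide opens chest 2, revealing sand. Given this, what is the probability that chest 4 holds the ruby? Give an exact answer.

9/25

Apply Bayes' rule, conditioning on where the ruby actually is.
If it is in chest 1 (prior 4/11): the guide has 2 equally likely choices, so probability 1/2; weight (4/11)·(1/2) = 2/11.
If it is in chest 2 (prior 2/11): the guide opened chest 2, so this case is ruled out; weight (2/11)·0 = 0.
If it is in chest 3 (prior 2/11): the guide has 3 equally likely choices, so probability 1/3; weight (2/11)·(1/3) = 2/33.
If it is in chest 4 (prior 3/11): the guide has 2 equally likely choices, so probability 1/2; weight (3/11)·(1/2) = 3/22.
The weights sum to 25/66.
So P(the ruby in chest 4 | the guide opened chest 2) = (3/22) / (25/66) = 9/25.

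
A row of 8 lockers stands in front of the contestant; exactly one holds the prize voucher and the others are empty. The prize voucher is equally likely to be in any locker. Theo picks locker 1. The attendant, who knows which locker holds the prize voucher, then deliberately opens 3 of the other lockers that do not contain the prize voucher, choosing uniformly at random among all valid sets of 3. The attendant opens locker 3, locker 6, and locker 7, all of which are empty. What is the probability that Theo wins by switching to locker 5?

Consider each possible location of the prize voucher in turn.
If it is in locker 1 (prior 1/8): the attendant has 35 equally likely choices, so probability 1/35; weight (1/8)·(1/35) = 1/280.
If it is in any of lockers 2, 4, 5, and 8 (prior 1/8 each): the attendant has 20 equally likely choices, so probability 1/20; weight (1/8)·(1/20) = 1/160 each.
If it is in any of lockers 3, 6, and 7 (prior 1/8 each): that locker was opened and seen not to hold the prize — ruled out; weight (1/8)·0 = 0 each.
The weights sum to 1/35.
So P(the prize voucher in locker 5 | the attendant opened locker 3, locker 6, and locker 7) = (1/160) / (1/35) = 7/32.

7/32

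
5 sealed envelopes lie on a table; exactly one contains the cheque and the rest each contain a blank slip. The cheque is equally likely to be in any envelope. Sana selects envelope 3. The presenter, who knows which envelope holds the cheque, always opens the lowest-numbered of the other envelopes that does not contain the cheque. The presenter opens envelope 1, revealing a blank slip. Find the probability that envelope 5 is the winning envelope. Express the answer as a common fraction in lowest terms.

Apply Bayes' rule, conditioning on where the cheque actually is.
If it is in envelope 1 (prior 1/5): the presenter opened envelope 1, so this case is ruled out; weight (1/5)·0 = 0.
If it is in any of envelopes 2, 3, 4, and 5 (prior 1/5 each): envelope 1 is the lowest-numbered option available, probability 1; weight (1/5)·1 = 1/5 each.
The weights sum to 4/5.
So P(the cheque in envelope 5 | the presenter opened envelope 1) = (1/5) / (4/5) = 1/4.

1/4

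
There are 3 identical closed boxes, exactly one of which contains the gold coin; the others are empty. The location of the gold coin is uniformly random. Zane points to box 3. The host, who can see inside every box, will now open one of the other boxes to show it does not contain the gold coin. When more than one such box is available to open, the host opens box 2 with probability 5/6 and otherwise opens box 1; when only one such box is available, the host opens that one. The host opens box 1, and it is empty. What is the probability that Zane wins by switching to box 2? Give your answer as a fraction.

6/7

Apply Bayes' rule, conditioning on where the gold coin actually is.
If it is in box 1 (prior 1/3): the host opened box 1, so this case is ruled out; weight (1/3)·0 = 0.
If it is in box 2 (prior 1/3): only box 1 is available, probability 1; weight (1/3)·1 = 1/3.
If it is in box 3 (prior 1/3): box 2 is available but not opened, probability 1/6; weight (1/3)·(1/6) = 1/18.
The weights sum to 7/18.
So P(the gold coin in box 2 | the host opened box 1) = (1/3) / (7/18) = 6/7.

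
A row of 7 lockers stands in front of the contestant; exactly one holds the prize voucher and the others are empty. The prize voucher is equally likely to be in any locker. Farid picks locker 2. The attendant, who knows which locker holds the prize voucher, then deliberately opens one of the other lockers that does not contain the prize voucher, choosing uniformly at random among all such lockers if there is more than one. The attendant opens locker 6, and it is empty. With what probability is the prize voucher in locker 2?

1/7

Consider each possible location of the prize voucher in turn.
If it is in any of lockers 1, 3, 4, 5, and 7 (prior 1/7 each): the attendant has 5 equally likely choices, so probability 1/5; weight (1/7)·(1/5) = 1/35 each.
If it is in locker 2 (prior 1/7): the attendant has 6 equally likely choices, so probability 1/6; weight (1/7)·(1/6) = 1/42.
If it is in locker 6 (prior 1/7): the attendant opened locker 6, so this case is ruled out; weight (1/7)·0 = 0.
The weights sum to 1/6.
So P(the prize voucher in locker 2 | the attendant opened locker 6) = (1/42) / (1/6) = 1/7.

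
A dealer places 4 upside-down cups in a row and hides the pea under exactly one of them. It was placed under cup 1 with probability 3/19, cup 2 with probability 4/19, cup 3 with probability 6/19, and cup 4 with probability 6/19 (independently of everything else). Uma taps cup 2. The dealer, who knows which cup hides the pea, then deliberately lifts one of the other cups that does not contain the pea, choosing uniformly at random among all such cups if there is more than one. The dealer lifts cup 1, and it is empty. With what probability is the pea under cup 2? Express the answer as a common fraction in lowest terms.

2/11

Condition on the true location of the pea.
If it is under cup 1 (prior 3/19): the dealer opened cup 1, so this case is ruled out; weight (3/19)·0 = 0.
If it is under cup 2 (prior 4/19): the dealer has 3 equally likely choices, so probability 1/3; weight (4/19)·(1/3) = 4/57.
If it is under either of cups 3 and 4 (prior 6/19 each): the dealer has 2 equally likely choices, so probability 1/2; weight (6/19)·(1/2) = 3/19 each.
The weights sum to 22/57.
So P(the pea under cup 2 | the dealer opened cup 1) = (4/57) / (22/57) = 2/11.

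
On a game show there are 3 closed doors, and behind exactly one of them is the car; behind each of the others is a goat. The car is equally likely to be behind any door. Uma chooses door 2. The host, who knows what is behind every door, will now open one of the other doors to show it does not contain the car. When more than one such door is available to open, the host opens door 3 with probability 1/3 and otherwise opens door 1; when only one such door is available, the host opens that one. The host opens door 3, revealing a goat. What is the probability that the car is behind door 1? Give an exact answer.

Apply Bayes' rule, conditioning on where the car actually is.
If it is behind door 1 (prior 1/3): only door 3 is available, probability 1; weight (1/3)·1 = 1/3.
If it is behind door 2 (prior 1/3): door 3 is available, opened with probability 1/3; weight (1/3)·(1/3) = 1/9.
If it is behind door 3 (prior 1/3): the host opened door 3, so this case is ruled out; weight (1/3)·0 = 0.
The weights sum to 4/9.
So P(the car behind door 1 | the host opened door 3) = (1/3) / (4/9) = 3/4.

3/4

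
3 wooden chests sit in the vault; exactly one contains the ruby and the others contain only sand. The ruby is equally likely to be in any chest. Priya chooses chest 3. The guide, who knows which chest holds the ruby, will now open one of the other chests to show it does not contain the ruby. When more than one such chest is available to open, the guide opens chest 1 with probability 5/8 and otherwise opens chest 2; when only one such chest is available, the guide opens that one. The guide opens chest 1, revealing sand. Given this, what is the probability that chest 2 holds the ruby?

8/13

Apply Bayes' rule, conditioning on where the ruby actually is.
If it is in chest 1 (prior 1/3): the guide opened chest 1, so this case is ruled out; weight (1/3)·0 = 0.
If it is in chest 2 (prior 1/3): only chest 1 is available, probability 1; weight (1/3)·1 = 1/3.
If it is in chest 3 (prior 1/3): chest 1 is available, opened with probability 5/8; weight (1/3)·(5/8) = 5/24.
The weights sum to 13/24.
So P(the ruby in chest 2 | the guide opened chest 1) = (1/3) / (13/24) = 8/13.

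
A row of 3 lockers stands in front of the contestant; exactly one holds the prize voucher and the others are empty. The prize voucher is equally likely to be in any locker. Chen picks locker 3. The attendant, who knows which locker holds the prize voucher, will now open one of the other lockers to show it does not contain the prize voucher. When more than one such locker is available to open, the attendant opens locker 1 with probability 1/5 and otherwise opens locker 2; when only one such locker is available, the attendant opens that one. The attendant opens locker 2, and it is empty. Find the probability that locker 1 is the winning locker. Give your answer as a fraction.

Apply Bayes' rule, conditioning on where the prize voucher actually is.
If it is in locker 1 (prior 1/3): only locker 2 is available, probability 1; weight (1/3)·1 = 1/3.
If it is in locker 2 (prior 1/3): the attendant opened locker 2, so this case is ruled out; weight (1/3)·0 = 0.
If it is in locker 3 (prior 1/3): locker 1 is available but not opened, probability 4/5; weight (1/3)·(4/5) = 4/15.
The weights sum to 3/5.
So P(the prize voucher in locker 1 | the attendant opened locker 2) = (1/3) / (3/5) = 5/9.

5/9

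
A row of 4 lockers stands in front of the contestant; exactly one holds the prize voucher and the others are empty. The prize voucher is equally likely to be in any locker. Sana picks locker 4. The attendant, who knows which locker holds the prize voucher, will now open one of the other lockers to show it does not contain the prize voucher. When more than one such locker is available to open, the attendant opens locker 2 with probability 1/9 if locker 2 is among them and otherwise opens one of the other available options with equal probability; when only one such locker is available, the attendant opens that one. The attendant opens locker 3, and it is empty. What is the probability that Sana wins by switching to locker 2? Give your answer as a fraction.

Condition on the true location of the prize voucher.
If it is in locker 1 (prior 1/4): locker 2 is available but not opened, probability 8/9; weight (1/4)·(8/9) = 2/9.
If it is in locker 2 (prior 1/4): locker 2 holds the prize so is unavailable; the attendant chooses uniformly among the 2 others, probability 1/2; weight (1/4)·(1/2) = 1/8.
If it is in locker 3 (prior 1/4): the attendant opened locker 3, so this case is ruled out; weight (1/4)·0 = 0.
If it is in locker 4 (prior 1/4): locker 2 is available but not opened; locker 3 gets probability (1 − 1/9)/2 = 4/9; weight (1/4)·(4/9) = 1/9.
The weights sum to 11/24.
So P(the prize voucher in locker 2 | the attendant opened locker 3) = (1/8) / (11/24) = 3/11.

3/11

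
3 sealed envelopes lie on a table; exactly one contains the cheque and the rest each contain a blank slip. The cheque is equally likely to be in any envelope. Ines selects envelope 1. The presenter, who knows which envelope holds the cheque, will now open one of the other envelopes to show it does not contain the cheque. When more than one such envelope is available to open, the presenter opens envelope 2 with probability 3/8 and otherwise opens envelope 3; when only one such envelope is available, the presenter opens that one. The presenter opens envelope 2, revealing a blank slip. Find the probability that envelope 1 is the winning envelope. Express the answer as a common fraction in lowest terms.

3/11

Consider each possible location of the cheque in turn.
If it is in envelope 1 (prior 1/3): envelope 2 is available, opened with probability 3/8; weight (1/3)·(3/8) = 1/8.
If it is in envelope 2 (prior 1/3): the presenter opened envelope 2, so this case is ruled out; weight (1/3)·0 = 0.
If it is in envelope 3 (prior 1/3): only envelope 2 is available, probability 1; weight (1/3)·1 = 1/3.
The weights sum to 11/24.
So P(the cheque in envelope 1 | the presenter opened envelope 2) = (1/8) / (11/24) = 3/11.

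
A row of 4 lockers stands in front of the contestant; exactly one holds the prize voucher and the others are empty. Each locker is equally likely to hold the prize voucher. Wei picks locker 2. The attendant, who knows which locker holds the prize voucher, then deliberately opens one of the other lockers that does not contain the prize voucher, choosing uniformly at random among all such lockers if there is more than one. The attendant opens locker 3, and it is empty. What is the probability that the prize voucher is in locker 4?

3/8

Condition on the true location of the prize voucher.
If it is in either of lockers 1 and 4 (prior 1/4 each): the attendant has 2 equally likely choices, so probability 1/2; weight (1/4)·(1/2) = 1/8 each.
If it is in locker 2 (prior 1/4): the attendant has 3 equally likely choices, so probability 1/3; weight (1/4)·(1/3) = 1/12.
If it is in locker 3 (prior 1/4): the attendant opened locker 3, so this case is ruled out; weight (1/4)·0 = 0.
The weights sum to 1/3.
So P(the prize voucher in locker 4 | the attendant opened locker 3) = (1/8) / (1/3) = 3/8.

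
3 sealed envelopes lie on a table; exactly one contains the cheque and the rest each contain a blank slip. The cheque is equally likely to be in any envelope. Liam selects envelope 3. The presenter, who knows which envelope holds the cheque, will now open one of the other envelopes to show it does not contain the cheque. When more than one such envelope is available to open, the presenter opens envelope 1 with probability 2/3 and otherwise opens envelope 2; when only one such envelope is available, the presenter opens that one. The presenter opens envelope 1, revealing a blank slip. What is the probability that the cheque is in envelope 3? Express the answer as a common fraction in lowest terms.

Condition on the true location of the cheque.
If it is in envelope 1 (prior 1/3): the presenter opened envelope 1, so this case is ruled out; weight (1/3)·0 = 0.
If it is in envelope 2 (prior 1/3): only envelope 1 is available, probability 1; weight (1/3)·1 = 1/3.
If it is in envelope 3 (prior 1/3): envelope 1 is available, opened with probability 2/3; weight (1/3)·(2/3) = 2/9.
The weights sum to 5/9.
So P(the cheque in envelope 3 | the presenter opened envelope 1) = (2/9) / (5/9) = 2/5.

2/5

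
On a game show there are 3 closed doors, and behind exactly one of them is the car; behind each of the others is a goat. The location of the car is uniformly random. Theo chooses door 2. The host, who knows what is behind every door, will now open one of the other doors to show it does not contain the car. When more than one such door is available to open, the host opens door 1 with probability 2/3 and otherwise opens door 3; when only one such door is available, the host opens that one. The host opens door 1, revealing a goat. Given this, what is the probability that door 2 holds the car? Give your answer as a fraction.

2/5

Apply Bayes' rule, conditioning on where the car actually is.
If it is behind door 1 (prior 1/3): the host opened door 1, so this case is ruled out; weight (1/3)·0 = 0.
If it is behind door 2 (prior 1/3): door 1 is available, opened with probability 2/3; weight (1/3)·(2/3) = 2/9.
If it is behind door 3 (prior 1/3): only door 1 is available, probability 1; weight (1/3)·1 = 1/3.
The weights sum to 5/9.
So P(the car behind door 2 | the host opened door 1) = (2/9) / (5/9) = 2/5.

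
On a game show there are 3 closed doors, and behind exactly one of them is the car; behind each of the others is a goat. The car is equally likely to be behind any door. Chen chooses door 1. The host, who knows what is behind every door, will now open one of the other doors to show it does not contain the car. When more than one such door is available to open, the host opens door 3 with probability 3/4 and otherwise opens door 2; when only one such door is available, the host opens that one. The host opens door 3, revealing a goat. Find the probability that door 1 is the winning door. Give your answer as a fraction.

3/7

Apply Bayes' rule, conditioning on where the car actually is.
If it is behind door 1 (prior 1/3): door 3 is available, opened with probability 3/4; weight (1/3)·(3/4) = 1/4.
If it is behind door 2 (prior 1/3): only door 3 is available, probability 1; weight (1/3)·1 = 1/3.
If it is behind door 3 (prior 1/3): the host opened door 3, so this case is ruled out; weight (1/3)·0 = 0.
The weights sum to 7/12.
So P(the car behind door 1 | the host opened door 3) = (1/4) / (7/12) = 3/7.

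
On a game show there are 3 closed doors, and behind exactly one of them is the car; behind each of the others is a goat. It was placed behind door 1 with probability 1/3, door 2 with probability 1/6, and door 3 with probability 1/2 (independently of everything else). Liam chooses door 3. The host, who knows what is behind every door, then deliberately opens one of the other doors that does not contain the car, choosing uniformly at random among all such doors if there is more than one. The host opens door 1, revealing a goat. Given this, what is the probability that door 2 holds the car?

Consider each possible location of the car in turn.
If it is behind door 1 (prior 1/3): the host opened door 1, so this case is ruled out; weight (1/3)·0 = 0.
If it is behind door 2 (prior 1/6): the host has no choice, probability 1; weight (1/6)·1 = 1/6.
If it is behind door 3 (prior 1/2): the host has 2 equally likely choices, so probability 1/2; weight (1/2)·(1/2) = 1/4.
The weights sum to 5/12.
So P(the car behind door 2 | the host opened door 1) = (1/6) / (5/12) = 2/5.

2/5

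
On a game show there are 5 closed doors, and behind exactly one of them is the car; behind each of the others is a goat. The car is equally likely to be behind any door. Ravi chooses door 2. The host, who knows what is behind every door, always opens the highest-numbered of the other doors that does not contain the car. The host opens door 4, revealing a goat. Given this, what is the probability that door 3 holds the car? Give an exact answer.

Condition on the true location of the car.
If it is behind any of doors 1, 2, and 3 (prior 1/5 each): the host would have opened door 5 instead, probability 0; weight (1/5)·0 = 0 each.
If it is behind door 4 (prior 1/5): the host opened door 4, so this case is ruled out; weight (1/5)·0 = 0.
If it is behind door 5 (prior 1/5): door 4 is the highest-numbered option available, probability 1; weight (1/5)·1 = 1/5.
The weights sum to 1/5.
So P(the car behind door 3 | the host opened door 4) = 0 / (1/5) = 0.

0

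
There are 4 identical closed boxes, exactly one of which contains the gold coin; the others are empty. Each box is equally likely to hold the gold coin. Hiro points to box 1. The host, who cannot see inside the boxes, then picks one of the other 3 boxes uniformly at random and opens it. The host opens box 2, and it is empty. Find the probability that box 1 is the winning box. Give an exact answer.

Because the host chose which box to open without knowing where the gold coin is, the choice is independent of the prize location. Learning that box 2 does not hold the gold coin simply rules out that one location and leaves the remaining 3 boxes still equally likely by symmetry.
So P(the gold coin in box 1) = 1/3.

1/3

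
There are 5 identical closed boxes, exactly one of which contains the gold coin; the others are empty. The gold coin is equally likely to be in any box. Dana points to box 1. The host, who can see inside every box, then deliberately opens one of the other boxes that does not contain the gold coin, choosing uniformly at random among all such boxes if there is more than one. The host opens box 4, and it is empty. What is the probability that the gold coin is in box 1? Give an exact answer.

1/5

Condition on the true location of the gold coin.
If it is in box 1 (prior 1/5): the host has 4 equally likely choices, so probability 1/4; weight (1/5)·(1/4) = 1/20.
If it is in any of boxes 2, 3, and 5 (prior 1/5 each): the host has 3 equally likely choices, so probability 1/3; weight (1/5)·(1/3) = 1/15 each.
If it is in box 4 (prior 1/5): the host opened box 4, so this case is ruled out; weight (1/5)·0 = 0.
The weights sum to 1/4.
So P(the gold coin in box 1 | the host opened box 4) = (1/20) / (1/4) = 1/5.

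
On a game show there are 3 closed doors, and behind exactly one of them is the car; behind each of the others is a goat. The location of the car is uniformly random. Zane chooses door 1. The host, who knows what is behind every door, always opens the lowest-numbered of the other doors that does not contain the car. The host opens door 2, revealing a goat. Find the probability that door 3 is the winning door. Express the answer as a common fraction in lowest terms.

1/2

Consider each possible location of the car in turn.
If it is behind either of doors 1 and 3 (prior 1/3 each): door 2 is the lowest-numbered option available, probability 1; weight (1/3)·1 = 1/3 each.
If it is behind door 2 (prior 1/3): the host opened door 2, so this case is ruled out; weight (1/3)·0 = 0.
The weights sum to 2/3.
So P(the car behind door 3 | the host opened door 2) = (1/3) / (2/3) = 1/2.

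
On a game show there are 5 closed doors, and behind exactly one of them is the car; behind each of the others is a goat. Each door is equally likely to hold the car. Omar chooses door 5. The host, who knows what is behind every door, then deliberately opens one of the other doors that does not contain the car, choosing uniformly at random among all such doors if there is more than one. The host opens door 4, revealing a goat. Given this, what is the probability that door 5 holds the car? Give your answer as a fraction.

1/5

Apply Bayes' rule, conditioning on where the car actually is.
If it is behind any of doors 1, 2, and 3 (prior 1/5 each): the host has 3 equally likely choices, so probability 1/3; weight (1/5)·(1/3) = 1/15 each.
If it is behind door 4 (prior 1/5): the host opened door 4, so this case is ruled out; weight (1/5)·0 = 0.
If it is behind door 5 (prior 1/5): the host has 4 equally likely choices, so probability 1/4; weight (1/5)·(1/4) = 1/20.
The weights sum to 1/4.
So P(the car behind door 5 | the host opened door 4) = (1/20) / (1/4) = 1/5.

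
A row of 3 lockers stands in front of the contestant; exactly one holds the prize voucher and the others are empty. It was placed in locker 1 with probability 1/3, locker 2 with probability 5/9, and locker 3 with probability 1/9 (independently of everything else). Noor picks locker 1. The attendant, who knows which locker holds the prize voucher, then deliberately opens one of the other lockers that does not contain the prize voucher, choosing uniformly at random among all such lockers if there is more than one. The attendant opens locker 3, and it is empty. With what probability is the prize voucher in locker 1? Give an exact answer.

3/13

Consider each possible location of the prize voucher in turn.
If it is in locker 1 (prior 1/3): the attendant has 2 equally likely choices, so probability 1/2; weight (1/3)·(1/2) = 1/6.
If it is in locker 2 (prior 5/9): the attendant has no choice, probability 1; weight (5/9)·1 = 5/9.
If it is in locker 3 (prior 1/9): the attendant opened locker 3, so this case is ruled out; weight (1/9)·0 = 0.
The weights sum to 13/18.
So P(the prize voucher in locker 1 | the attendant opened locker 3) = (1/6) / (13/18) = 3/13.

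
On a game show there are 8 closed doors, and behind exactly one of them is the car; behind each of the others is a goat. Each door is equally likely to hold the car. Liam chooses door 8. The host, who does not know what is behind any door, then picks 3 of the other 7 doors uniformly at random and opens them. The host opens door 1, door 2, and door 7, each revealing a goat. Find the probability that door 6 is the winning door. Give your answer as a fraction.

Because the host chose which doors to open without knowing where the car is, the choice is independent of the prize location. Learning that none of the 3 opened doors holds the car simply rules out those 3 locations and leaves the remaining 5 doors still equally likely by symmetry.
So P(the car behind door 6) = 1/5.

1/5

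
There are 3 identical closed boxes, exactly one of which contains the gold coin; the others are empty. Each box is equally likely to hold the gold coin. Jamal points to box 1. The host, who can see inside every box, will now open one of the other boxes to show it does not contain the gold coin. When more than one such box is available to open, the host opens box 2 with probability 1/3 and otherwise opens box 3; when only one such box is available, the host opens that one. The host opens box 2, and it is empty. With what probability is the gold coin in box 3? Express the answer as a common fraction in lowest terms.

3/4

Apply Bayes' rule, conditioning on where the gold coin actually is.
If it is in box 1 (prior 1/3): box 2 is available, opened with probability 1/3; weight (1/3)·(1/3) = 1/9.
If it is in box 2 (prior 1/3): the host opened box 2, so this case is ruled out; weight (1/3)·0 = 0.
If it is in box 3 (prior 1/3): only box 2 is available, probability 1; weight (1/3)·1 = 1/3.
The weights sum to 4/9.
So P(the gold coin in box 3 | the host opened box 2) = (1/3) / (4/9) = 3/4.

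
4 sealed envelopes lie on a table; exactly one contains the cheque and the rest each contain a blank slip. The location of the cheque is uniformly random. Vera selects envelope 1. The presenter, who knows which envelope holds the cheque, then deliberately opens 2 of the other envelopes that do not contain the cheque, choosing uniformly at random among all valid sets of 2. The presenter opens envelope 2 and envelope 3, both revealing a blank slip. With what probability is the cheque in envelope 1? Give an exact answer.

Condition on the true location of the cheque.
If it is in envelope 1 (prior 1/4): the presenter has 3 equally likely choices, so probability 1/3; weight (1/4)·(1/3) = 1/12.
If it is in either of envelopes 2 and 3 (prior 1/4 each): that envelope was opened and seen not to hold the prize — ruled out; weight (1/4)·0 = 0 each.
If it is in envelope 4 (prior 1/4): the presenter has no choice, probability 1; weight (1/4)·1 = 1/4.
The weights sum to 1/3.
So P(the cheque in envelope 1 | the presenter opened envelope 2 and envelope 3) = (1/12) / (1/3) = 1/4.

1/4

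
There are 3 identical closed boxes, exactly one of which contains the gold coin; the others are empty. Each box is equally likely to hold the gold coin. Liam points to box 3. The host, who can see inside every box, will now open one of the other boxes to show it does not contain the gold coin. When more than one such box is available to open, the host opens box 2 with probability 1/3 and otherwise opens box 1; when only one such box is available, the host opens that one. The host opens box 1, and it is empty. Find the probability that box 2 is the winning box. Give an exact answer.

Condition on the true location of the gold coin.
If it is in box 1 (prior 1/3): the host opened box 1, so this case is ruled out; weight (1/3)·0 = 0.
If it is in box 2 (prior 1/3): only box 1 is available, probability 1; weight (1/3)·1 = 1/3.
If it is in box 3 (prior 1/3): box 2 is available but not opened, probability 2/3; weight (1/3)·(2/3) = 2/9.
The weights sum to 5/9.
So P(the gold coin in box 2 | the host opened box 1) = (1/3) / (5/9) = 3/5.

3/5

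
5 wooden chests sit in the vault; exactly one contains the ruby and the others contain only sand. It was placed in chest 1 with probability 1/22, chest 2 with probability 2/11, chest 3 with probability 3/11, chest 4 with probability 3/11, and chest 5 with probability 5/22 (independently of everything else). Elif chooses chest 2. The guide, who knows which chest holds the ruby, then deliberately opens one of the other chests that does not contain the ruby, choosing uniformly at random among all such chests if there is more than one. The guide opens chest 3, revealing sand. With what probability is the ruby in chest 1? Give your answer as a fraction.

1/15

Condition on the true location of the ruby.
If it is in chest 1 (prior 1/22): the guide has 3 equally likely choices, so probability 1/3; weight (1/22)·(1/3) = 1/66.
If it is in chest 2 (prior 2/11): the guide has 4 equally likely choices, so probability 1/4; weight (2/11)·(1/4) = 1/22.
If it is in chest 3 (prior 3/11): the guide opened chest 3, so this case is ruled out; weight (3/11)·0 = 0.
If it is in chest 4 (prior 3/11): the guide has 3 equally likely choices, so probability 1/3; weight (3/11)·(1/3) = 1/11.
If it is in chest 5 (prior 5/22): the guide has 3 equally likely choices, so probability 1/3; weight (5/22)·(1/3) = 5/66.
The weights sum to 5/22.
So P(the ruby in chest 1 | the guide opened chest 3) = (1/66) / (5/22) = 1/15.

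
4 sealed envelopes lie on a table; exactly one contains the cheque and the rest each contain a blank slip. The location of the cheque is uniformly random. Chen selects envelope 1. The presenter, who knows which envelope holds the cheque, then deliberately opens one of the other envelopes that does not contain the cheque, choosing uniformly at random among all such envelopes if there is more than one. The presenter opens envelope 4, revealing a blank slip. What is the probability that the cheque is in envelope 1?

Condition on the true location of the cheque.
If it is in envelope 1 (prior 1/4): the presenter has 3 equally likely choices, so probability 1/3; weight (1/4)·(1/3) = 1/12.
If it is in either of envelopes 2 and 3 (prior 1/4 each): the presenter has 2 equally likely choices, so probability 1/2; weight (1/4)·(1/2) = 1/8 each.
If it is in envelope 4 (prior 1/4): the presenter opened envelope 4, so this case is ruled out; weight (1/4)·0 = 0.
The weights sum to 1/3.
So P(the cheque in envelope 1 | the presenter opened envelope 4) = (1/12) / (1/3) = 1/4.

1/4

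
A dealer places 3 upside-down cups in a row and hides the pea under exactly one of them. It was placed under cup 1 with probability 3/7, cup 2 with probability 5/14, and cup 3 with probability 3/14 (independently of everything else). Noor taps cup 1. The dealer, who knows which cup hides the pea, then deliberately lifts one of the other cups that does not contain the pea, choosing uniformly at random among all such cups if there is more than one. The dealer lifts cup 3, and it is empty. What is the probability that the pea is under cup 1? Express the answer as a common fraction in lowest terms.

Condition on the true location of the pea.
If it is under cup 1 (prior 3/7): the dealer has 2 equally likely choices, so probability 1/2; weight (3/7)·(1/2) = 3/14.
If it is under cup 2 (prior 5/14): the dealer has no choice, probability 1; weight (5/14)·1 = 5/14.
If it is under cup 3 (prior 3/14): the dealer opened cup 3, so this case is ruled out; weight (3/14)·0 = 0.
The weights sum to 4/7.
So P(the pea under cup 1 | the dealer opened cup 3) = (3/14) / (4/7) = 3/8.

3/8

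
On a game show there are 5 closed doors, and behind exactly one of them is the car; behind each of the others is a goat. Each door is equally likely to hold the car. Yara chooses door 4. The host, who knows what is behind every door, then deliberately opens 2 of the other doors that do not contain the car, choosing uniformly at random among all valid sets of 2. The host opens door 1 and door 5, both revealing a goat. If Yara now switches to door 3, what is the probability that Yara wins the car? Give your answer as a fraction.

Condition on the true location of the car.
If it is behind either of doors 1 and 5 (prior 1/5 each): that door was opened and seen not to hold the prize — ruled out; weight (1/5)·0 = 0 each.
If it is behind either of doors 2 and 3 (prior 1/5 each): the host has 3 equally likely choices, so probability 1/3; weight (1/5)·(1/3) = 1/15 each.
If it is behind door 4 (prior 1/5): the host has 6 equally likely choices, so probability 1/6; weight (1/5)·(1/6) = 1/30.
The weights sum to 1/6.
So P(the car behind door 3 | the host opened door 1 and door 5) = (1/15) / (1/6) = 2/5.

2/5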